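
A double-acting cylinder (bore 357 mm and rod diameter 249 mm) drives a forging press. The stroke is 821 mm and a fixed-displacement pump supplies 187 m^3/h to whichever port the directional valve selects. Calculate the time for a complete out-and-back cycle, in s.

Cap-side area A_cap = π/4 × (357 mm)² = 1.001e5 mm^2
Rod-side annular area A_ann = π/4 × (357² − 249²) = 51400 mm^2
t_ext = A_cap·L/Q = 1.582 s
t_ret = A_ann·L/Q = 0.8124 s
t_cycle = t_ext + t_ret

t ≈ 2.39 s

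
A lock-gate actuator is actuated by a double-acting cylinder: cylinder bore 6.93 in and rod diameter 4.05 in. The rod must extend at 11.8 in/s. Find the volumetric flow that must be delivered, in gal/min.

Q ≈ 116 gal/min

Cap-side area A_cap = π/4 × (6.93 in)² = 37.72 in^2
Q = A × v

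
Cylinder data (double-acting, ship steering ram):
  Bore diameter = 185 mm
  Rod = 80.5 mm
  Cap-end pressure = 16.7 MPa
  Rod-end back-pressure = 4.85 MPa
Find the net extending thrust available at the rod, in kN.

F ≈ 343 kN

Cap-side area A_cap = π/4 × (185 mm)² = 26880 mm^2
Rod-side annular area A_ann = π/4 × (185² − 80.5²) = 21790 mm^2
Net thrust = P_cap·A_cap − P_rod·A_ann = 448.9 kN − 105.7 kN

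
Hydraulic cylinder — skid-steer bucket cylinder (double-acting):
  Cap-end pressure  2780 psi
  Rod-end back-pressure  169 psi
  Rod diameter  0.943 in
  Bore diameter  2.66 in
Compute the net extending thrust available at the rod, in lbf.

Cap-side area A_cap = π/4 × (2.66 in)² = 5.557 in^2
Rod-side annular area A_ann = π/4 × (2.66² − 0.943²) = 4.859 in^2
Net thrust = P_cap·A_cap − P_rod·A_ann = 15450 lbf − 821.1 lbf

F ≈ 14600 lbf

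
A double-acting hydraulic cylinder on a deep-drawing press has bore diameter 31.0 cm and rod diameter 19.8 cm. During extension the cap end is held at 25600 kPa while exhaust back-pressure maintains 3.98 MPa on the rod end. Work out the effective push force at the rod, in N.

F ≈ 1.75e6 N

Cap-side area A_cap = π/4 × (31.0 cm)² = 754.8 cm^2
Rod-side annular area A_ann = π/4 × (31.0² − 19.8²) = 446.9 cm^2
Net thrust = P_cap·A_cap − P_rod·A_ann = 1.932e6 N − 1.779e5 N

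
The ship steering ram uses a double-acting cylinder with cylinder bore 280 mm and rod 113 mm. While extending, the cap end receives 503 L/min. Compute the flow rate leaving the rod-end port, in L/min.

Q_out ≈ 421 L/min

Cap-side area A_cap = π/4 × (280 mm)² = 61580 mm^2
Rod-side annular area A_ann = π/4 × (280² − 113²) = 51550 mm^2
Piston speed v = Q_in/A_cap; rod-end outflow Q_out = v × A_ann = Q_in × A_ann/A_cap.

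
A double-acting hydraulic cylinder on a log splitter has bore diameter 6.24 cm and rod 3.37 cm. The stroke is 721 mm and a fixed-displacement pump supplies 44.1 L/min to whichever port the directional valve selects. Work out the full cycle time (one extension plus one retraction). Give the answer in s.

t ≈ 5.12 s

Cap-side area A_cap = π/4 × (6.24 cm)² = 30.58 cm^2
Rod-side annular area A_ann = π/4 × (6.24² − 3.37²) = 21.66 cm^2
t_ext = A_cap·L/Q = 3.000 s
t_ret = A_ann·L/Q = 2.125 s
t_cycle = t_ext + t_ret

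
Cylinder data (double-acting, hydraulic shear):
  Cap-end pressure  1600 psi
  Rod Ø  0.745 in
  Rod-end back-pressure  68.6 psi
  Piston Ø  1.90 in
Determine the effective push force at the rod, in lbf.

F ≈ 4370 lbf

Cap-side area A_cap = π/4 × (1.90 in)² = 2.835 in^2
Rod-side annular area A_ann = π/4 × (1.90² − 0.745²) = 2.399 in^2
Net thrust = P_cap·A_cap − P_rod·A_ann = 4536 lbf − 164.6 lbf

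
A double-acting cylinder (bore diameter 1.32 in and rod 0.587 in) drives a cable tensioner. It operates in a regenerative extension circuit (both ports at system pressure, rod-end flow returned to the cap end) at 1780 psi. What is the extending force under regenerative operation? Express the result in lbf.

With equal pressure on both faces, forces on the annular region cancel; the net push is pressure × rod cross-section.
Rod cross-section A_rod = π/4 × (0.587 in)² = 0.2706 in^2
F = P × A_rod

F ≈ 482 lbf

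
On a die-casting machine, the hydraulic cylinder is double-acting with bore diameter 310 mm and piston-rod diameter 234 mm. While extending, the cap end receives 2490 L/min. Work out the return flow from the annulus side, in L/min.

Q_out ≈ 1070 L/min

Cap-side area A_cap = π/4 × (310 mm)² = 75480 mm^2
Rod-side annular area A_ann = π/4 × (310² − 234²) = 32470 mm^2
Piston speed v = Q_in/A_cap; rod-end outflow Q_out = v × A_ann = Q_in × A_ann/A_cap.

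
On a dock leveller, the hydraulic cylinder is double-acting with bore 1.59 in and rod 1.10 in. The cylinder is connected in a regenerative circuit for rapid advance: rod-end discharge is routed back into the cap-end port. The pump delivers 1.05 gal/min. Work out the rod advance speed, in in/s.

v ≈ 4.25 in/s

In regeneration the rod-end outflow joins the pump flow into the cap end, so the net volume the pump must supply per unit advance equals the rod cross-section area.
Rod cross-section A_rod = π/4 × (1.10 in)² = 0.9503 in^2
v = Q_pump / A_rod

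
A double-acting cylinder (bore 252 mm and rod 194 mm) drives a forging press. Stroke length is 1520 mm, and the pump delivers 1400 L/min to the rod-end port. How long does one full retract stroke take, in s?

t ≈ 1.32 s

Rod-side annular area A_ann = π/4 × (252² − 194²) = 20320 mm^2
Swept volume V = A × L; t = V / Q = A·L / Q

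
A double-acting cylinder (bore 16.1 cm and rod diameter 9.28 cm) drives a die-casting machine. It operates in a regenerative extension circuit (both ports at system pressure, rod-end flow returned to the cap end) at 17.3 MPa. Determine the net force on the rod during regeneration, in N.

F ≈ 1.17e5 N

With equal pressure on both faces, forces on the annular region cancel; the net push is pressure × rod cross-section.
Rod cross-section A_rod = π/4 × (9.28 cm)² = 67.64 cm^2
F = P × A_rod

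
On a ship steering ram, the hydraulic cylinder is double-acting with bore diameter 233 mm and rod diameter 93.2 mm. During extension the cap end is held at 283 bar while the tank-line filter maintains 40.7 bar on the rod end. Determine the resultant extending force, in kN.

F ≈ 1060 kN

Cap-side area A_cap = π/4 × (233 mm)² = 42640 mm^2
Rod-side annular area A_ann = π/4 × (233² − 93.2²) = 35820 mm^2
Net thrust = P_cap·A_cap − P_rod·A_ann = 1207 kN − 145.8 kN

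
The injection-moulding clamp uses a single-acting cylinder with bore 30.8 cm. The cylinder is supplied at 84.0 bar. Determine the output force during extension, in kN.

Cap-side area A_cap = π/4 × (30.8 cm)² = 745.1 cm^2
F = P × A_cap = 84.0 bar × A_cap

F ≈ 626 kN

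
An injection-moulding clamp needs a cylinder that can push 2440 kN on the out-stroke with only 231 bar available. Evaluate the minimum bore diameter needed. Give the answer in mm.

D ≈ 367 mm

Extension force acts on the full piston face: F = P × (π/4)D².
D = √(4F / (πP)) = √(4 × 2440 kN / (π × 231 bar))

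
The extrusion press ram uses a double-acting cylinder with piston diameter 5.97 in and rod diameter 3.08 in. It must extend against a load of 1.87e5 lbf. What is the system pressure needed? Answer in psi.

Cap-side area A_cap = π/4 × (5.97 in)² = 27.99 in^2
P = F / A = 1.87e5 lbf / A

P ≈ 6680 psi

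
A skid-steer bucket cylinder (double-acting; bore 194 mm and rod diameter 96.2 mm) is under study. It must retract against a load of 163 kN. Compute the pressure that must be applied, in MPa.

P ≈ 7.31 MPa

Rod-side annular area A_ann = π/4 × (194² − 96.2²) = 22290 mm^2
Retraction: pressure acts on the annular area.
P = F / A = 163 kN / A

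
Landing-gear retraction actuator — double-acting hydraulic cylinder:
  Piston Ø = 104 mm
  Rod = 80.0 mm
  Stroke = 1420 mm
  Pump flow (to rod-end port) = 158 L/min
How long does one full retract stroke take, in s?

t ≈ 1.87 s

Rod-side annular area A_ann = π/4 × (104² − 80.0²) = 3468 mm^2
Swept volume V = A × L; t = V / Q = A·L / Q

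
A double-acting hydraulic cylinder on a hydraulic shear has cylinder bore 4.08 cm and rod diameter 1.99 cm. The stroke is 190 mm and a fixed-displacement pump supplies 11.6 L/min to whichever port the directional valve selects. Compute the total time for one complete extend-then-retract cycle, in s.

Cap-side area A_cap = π/4 × (4.08 cm)² = 13.07 cm^2
Rod-side annular area A_ann = π/4 × (4.08² − 1.99²) = 9.964 cm^2
t_ext = A_cap·L/Q = 1.285 s
t_ret = A_ann·L/Q = 0.9792 s
t_cycle = t_ext + t_ret

t ≈ 2.26 s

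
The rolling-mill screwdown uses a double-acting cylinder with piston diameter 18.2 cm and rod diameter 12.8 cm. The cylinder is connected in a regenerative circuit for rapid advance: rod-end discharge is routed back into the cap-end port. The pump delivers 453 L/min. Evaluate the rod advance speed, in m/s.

v ≈ 0.587 m/s

In regeneration the rod-end outflow joins the pump flow into the cap end, so the net volume the pump must supply per unit advance equals the rod cross-section area.
Rod cross-section A_rod = π/4 × (12.8 cm)² = 128.7 cm^2
v = Q_pump / A_rod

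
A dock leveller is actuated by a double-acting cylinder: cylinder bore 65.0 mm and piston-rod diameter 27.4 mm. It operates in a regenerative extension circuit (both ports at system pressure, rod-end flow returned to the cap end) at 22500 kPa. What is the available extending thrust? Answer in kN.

F ≈ 13.3 kN

With equal pressure on both faces, forces on the annular region cancel; the net push is pressure × rod cross-section.
Rod cross-section A_rod = π/4 × (27.4 mm)² = 589.6 mm^2
F = P × A_rod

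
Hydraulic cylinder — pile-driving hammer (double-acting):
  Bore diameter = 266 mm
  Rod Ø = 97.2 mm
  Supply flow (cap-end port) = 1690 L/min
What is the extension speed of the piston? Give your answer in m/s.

Cap-side area A_cap = π/4 × (266 mm)² = 55570 mm^2
v = Q / A

v ≈ 0.507 m/s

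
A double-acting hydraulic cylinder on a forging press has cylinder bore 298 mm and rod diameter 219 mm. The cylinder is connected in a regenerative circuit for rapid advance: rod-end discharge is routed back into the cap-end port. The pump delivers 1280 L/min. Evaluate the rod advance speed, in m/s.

In regeneration the rod-end outflow joins the pump flow into the cap end, so the net volume the pump must supply per unit advance equals the rod cross-section area.
Rod cross-section A_rod = π/4 × (219 mm)² = 37670 mm^2
v = Q_pump / A_rod

v ≈ 0.566 m/s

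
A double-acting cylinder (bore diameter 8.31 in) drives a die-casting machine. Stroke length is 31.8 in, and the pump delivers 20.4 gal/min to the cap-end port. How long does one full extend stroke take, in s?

t ≈ 22.0 s

Cap-side area A_cap = π/4 × (8.31 in)² = 54.24 in^2
Swept volume V = A × L; t = V / Q = A·L / Q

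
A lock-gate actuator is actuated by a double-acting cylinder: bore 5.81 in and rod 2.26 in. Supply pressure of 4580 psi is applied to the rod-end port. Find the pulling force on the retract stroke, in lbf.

F ≈ 1.03e5 lbf

Rod-side annular area A_ann = π/4 × (5.81² − 2.26²) = 22.50 in^2
On retraction the pressure acts on the annular area (bore minus rod).
F = P × A_ann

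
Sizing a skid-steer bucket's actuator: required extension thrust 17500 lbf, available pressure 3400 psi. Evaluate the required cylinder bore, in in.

Extension force acts on the full piston face: F = P × (π/4)D².
D = √(4F / (πP)) = √(4 × 17500 lbf / (π × 3400 psi))

D ≈ 2.56 in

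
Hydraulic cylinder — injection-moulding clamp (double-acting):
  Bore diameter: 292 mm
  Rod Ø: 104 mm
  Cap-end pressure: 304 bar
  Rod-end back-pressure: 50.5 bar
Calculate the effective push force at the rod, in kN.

F ≈ 1740 kN

Cap-side area A_cap = π/4 × (292 mm)² = 66970 mm^2
Rod-side annular area A_ann = π/4 × (292² − 104²) = 58470 mm^2
Net thrust = P_cap·A_cap − P_rod·A_ann = 2036 kN − 295.3 kN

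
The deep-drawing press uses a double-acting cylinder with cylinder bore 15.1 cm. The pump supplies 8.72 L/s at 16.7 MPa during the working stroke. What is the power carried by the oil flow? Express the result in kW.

Hydraulic power = P × Q

W ≈ 146 kW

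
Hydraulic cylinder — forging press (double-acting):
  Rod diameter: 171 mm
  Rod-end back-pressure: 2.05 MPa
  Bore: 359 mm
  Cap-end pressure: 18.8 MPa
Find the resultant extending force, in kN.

Cap-side area A_cap = π/4 × (359 mm)² = 1.012e5 mm^2
Rod-side annular area A_ann = π/4 × (359² − 171²) = 78260 mm^2
Net thrust = P_cap·A_cap − P_rod·A_ann = 1903 kN − 160.4 kN

F ≈ 1740 kN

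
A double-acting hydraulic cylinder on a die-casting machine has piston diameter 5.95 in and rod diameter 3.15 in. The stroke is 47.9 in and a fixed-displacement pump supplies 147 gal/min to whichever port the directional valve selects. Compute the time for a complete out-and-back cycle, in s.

t ≈ 4.05 s

Cap-side area A_cap = π/4 × (5.95 in)² = 27.81 in^2
Rod-side annular area A_ann = π/4 × (5.95² − 3.15²) = 20.01 in^2
t_ext = A_cap·L/Q = 2.353 s
t_ret = A_ann·L/Q = 1.694 s
t_cycle = t_ext + t_ret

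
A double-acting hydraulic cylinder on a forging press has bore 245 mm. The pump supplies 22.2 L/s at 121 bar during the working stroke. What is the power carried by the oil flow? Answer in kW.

W ≈ 269 kW

Hydraulic power = P × Q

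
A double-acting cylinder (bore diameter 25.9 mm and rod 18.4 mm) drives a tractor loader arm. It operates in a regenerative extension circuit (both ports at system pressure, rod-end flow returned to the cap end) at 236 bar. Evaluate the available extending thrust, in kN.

F ≈ 6.28 kN

With equal pressure on both faces, forces on the annular region cancel; the net push is pressure × rod cross-section.
Rod cross-section A_rod = π/4 × (18.4 mm)² = 265.9 mm^2
F = P × A_rod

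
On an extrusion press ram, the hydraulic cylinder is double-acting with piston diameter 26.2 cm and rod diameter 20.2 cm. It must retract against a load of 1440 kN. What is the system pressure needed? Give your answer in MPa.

Rod-side annular area A_ann = π/4 × (26.2² − 20.2²) = 218.7 cm^2
Retraction: pressure acts on the annular area.
P = F / A = 1440 kN / A

P ≈ 65.9 MPa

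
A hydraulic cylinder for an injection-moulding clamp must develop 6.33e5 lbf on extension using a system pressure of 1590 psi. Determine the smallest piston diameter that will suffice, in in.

Extension force acts on the full piston face: F = P × (π/4)D².
D = √(4F / (πP)) = √(4 × 6.33e5 lbf / (π × 1590 psi))

D ≈ 22.5 in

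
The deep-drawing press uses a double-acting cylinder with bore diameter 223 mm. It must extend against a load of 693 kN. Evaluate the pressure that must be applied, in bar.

Cap-side area A_cap = π/4 × (223 mm)² = 39060 mm^2
P = F / A = 693 kN / A

P ≈ 177 bar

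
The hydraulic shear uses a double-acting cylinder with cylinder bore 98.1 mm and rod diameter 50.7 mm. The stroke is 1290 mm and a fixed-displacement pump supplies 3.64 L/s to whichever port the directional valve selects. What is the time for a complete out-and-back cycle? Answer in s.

t ≈ 4.64 s

Cap-side area A_cap = π/4 × (98.1 mm)² = 7558 mm^2
Rod-side annular area A_ann = π/4 × (98.1² − 50.7²) = 5540 mm^2
t_ext = A_cap·L/Q = 2.679 s
t_ret = A_ann·L/Q = 1.963 s
t_cycle = t_ext + t_ret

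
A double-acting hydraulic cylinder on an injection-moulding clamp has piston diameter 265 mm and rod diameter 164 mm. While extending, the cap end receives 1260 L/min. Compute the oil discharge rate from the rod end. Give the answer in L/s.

Cap-side area A_cap = π/4 × (265 mm)² = 55150 mm^2
Rod-side annular area A_ann = π/4 × (265² − 164²) = 34030 mm^2
Piston speed v = Q_in/A_cap; rod-end outflow Q_out = v × A_ann = Q_in × A_ann/A_cap.

Q_out ≈ 13.0 L/s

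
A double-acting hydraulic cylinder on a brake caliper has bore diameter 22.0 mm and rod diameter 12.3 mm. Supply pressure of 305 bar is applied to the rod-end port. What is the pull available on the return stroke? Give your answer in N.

F ≈ 7970 N

Rod-side annular area A_ann = π/4 × (22.0² − 12.3²) = 261.3 mm^2
On retraction the pressure acts on the annular area (bore minus rod).
F = P × A_ann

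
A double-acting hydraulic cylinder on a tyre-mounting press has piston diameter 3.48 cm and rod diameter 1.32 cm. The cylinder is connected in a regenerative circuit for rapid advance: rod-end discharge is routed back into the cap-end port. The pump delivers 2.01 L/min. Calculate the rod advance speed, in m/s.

v ≈ 0.245 m/s

In regeneration the rod-end outflow joins the pump flow into the cap end, so the net volume the pump must supply per unit advance equals the rod cross-section area.
Rod cross-section A_rod = π/4 × (1.32 cm)² = 1.368 cm^2
v = Q_pump / A_rod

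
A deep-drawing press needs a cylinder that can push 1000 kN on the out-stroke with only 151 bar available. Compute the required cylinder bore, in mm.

D ≈ 290 mm

Extension force acts on the full piston face: F = P × (π/4)D².
D = √(4F / (πP)) = √(4 × 1000 kN / (π × 151 bar))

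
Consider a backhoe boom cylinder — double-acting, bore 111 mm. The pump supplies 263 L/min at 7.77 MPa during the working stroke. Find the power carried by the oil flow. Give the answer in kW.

W ≈ 34.1 kW

Hydraulic power = P × Q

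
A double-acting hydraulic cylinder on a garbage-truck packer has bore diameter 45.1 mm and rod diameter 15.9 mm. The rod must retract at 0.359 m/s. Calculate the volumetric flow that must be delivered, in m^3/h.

Rod-side annular area A_ann = π/4 × (45.1² − 15.9²) = 1399 mm^2
Q = A × v

Q ≈ 1.81 m^3/h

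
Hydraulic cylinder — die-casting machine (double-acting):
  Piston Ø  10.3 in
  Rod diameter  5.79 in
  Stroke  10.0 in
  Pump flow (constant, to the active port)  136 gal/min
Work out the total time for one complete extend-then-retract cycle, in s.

t ≈ 2.68 s

Cap-side area A_cap = π/4 × (10.3 in)² = 83.32 in^2
Rod-side annular area A_ann = π/4 × (10.3² − 5.79²) = 56.99 in^2
t_ext = A_cap·L/Q = 1.591 s
t_ret = A_ann·L/Q = 1.088 s
t_cycle = t_ext + t_ret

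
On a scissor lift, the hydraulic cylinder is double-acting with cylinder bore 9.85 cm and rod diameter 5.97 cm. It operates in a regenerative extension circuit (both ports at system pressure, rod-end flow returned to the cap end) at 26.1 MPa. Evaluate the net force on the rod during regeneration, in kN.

F ≈ 73.1 kN

With equal pressure on both faces, forces on the annular region cancel; the net push is pressure × rod cross-section.
Rod cross-section A_rod = π/4 × (5.97 cm)² = 27.99 cm^2
F = P × A_rod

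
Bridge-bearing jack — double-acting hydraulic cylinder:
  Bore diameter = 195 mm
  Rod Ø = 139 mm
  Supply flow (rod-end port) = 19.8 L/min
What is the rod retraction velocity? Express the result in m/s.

Rod-side annular area A_ann = π/4 × (195² − 139²) = 14690 mm^2
Flow into the rod-end port fills the annular volume.
v = Q / A

v ≈ 0.0225 m/s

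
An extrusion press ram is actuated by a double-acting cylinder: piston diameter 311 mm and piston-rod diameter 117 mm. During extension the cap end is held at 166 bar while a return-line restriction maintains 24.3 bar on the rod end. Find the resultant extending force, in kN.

F ≈ 1100 kN

Cap-side area A_cap = π/4 × (311 mm)² = 75960 mm^2
Rod-side annular area A_ann = π/4 × (311² − 117²) = 65210 mm^2
Net thrust = P_cap·A_cap − P_rod·A_ann = 1261 kN − 158.5 kN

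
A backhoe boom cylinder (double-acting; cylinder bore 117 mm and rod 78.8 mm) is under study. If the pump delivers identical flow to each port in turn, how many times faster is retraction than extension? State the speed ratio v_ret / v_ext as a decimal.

v_ret/v_ext ≈ 1.83

Cap-side area A_cap = π/4 × (117 mm)² = 10750 mm^2
Rod-side annular area A_ann = π/4 × (117² − 78.8²) = 5874 mm^2
For equal Q, v ∝ 1/A, so v_ret/v_ext = A_cap/A_ann.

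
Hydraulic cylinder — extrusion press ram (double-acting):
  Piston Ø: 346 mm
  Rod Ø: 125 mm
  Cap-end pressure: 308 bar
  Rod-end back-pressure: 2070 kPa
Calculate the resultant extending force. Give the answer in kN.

Cap-side area A_cap = π/4 × (346 mm)² = 94020 mm^2
Rod-side annular area A_ann = π/4 × (346² − 125²) = 81750 mm^2
Net thrust = P_cap·A_cap − P_rod·A_ann = 2896 kN − 169.2 kN

F ≈ 2730 kN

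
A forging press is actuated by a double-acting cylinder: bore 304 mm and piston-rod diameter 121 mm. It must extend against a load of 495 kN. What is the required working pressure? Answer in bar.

P ≈ 68.2 bar

Cap-side area A_cap = π/4 × (304 mm)² = 72580 mm^2
P = F / A = 495 kN / A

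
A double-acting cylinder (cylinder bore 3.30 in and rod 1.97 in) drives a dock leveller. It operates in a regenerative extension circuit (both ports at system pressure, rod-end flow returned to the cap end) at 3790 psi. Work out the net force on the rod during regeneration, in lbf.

With equal pressure on both faces, forces on the annular region cancel; the net push is pressure × rod cross-section.
Rod cross-section A_rod = π/4 × (1.97 in)² = 3.048 in^2
F = P × A_rod

F ≈ 11600 lbf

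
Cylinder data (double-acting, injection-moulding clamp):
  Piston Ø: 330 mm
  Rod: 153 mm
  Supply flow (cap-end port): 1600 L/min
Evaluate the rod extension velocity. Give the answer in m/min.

v ≈ 18.7 m/min

Cap-side area A_cap = π/4 × (330 mm)² = 85530 mm^2
v = Q / A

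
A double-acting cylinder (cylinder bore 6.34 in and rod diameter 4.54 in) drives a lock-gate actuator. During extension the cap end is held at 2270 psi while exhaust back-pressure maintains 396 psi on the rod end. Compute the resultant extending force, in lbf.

F ≈ 65600 lbf

Cap-side area A_cap = π/4 × (6.34 in)² = 31.57 in^2
Rod-side annular area A_ann = π/4 × (6.34² − 4.54²) = 15.38 in^2
Net thrust = P_cap·A_cap − P_rod·A_ann = 71660 lbf − 6091 lbf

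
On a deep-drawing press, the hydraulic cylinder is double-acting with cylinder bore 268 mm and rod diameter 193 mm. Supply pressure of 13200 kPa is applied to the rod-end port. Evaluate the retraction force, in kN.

Rod-side annular area A_ann = π/4 × (268² − 193²) = 27160 mm^2
On retraction the pressure acts on the annular area (bore minus rod).
F = P × A_ann

F ≈ 358 kN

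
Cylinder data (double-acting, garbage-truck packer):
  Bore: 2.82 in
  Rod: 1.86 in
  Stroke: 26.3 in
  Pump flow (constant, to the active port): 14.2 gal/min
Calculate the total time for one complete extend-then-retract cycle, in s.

Cap-side area A_cap = π/4 × (2.82 in)² = 6.246 in^2
Rod-side annular area A_ann = π/4 × (2.82² − 1.86²) = 3.529 in^2
t_ext = A_cap·L/Q = 3.005 s
t_ret = A_ann·L/Q = 1.698 s
t_cycle = t_ext + t_ret

t ≈ 4.70 s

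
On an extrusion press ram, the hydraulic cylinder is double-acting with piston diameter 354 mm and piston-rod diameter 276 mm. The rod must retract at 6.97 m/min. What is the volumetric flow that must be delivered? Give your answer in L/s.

Rod-side annular area A_ann = π/4 × (354² − 276²) = 38590 mm^2
Q = A × v

Q ≈ 4.48 L/s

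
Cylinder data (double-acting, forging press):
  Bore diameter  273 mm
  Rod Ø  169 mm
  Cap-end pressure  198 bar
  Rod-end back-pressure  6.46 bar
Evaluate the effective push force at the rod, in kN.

Cap-side area A_cap = π/4 × (273 mm)² = 58530 mm^2
Rod-side annular area A_ann = π/4 × (273² − 169²) = 36100 mm^2
Net thrust = P_cap·A_cap − P_rod·A_ann = 1159 kN − 23.32 kN

F ≈ 1140 kN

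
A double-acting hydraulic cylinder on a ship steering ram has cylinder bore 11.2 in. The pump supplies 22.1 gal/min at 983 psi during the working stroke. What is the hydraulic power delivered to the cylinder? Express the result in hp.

Hydraulic power = P × Q

W ≈ 12.7 hp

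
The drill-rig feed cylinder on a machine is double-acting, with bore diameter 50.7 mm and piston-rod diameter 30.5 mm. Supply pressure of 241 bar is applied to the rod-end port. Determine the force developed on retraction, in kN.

F ≈ 31.0 kN

Rod-side annular area A_ann = π/4 × (50.7² − 30.5²) = 1288 mm^2
On retraction the pressure acts on the annular area (bore minus rod).
F = P × A_ann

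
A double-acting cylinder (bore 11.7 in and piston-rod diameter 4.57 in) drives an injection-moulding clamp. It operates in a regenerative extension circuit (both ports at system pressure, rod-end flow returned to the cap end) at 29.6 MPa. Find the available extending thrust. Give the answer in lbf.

F ≈ 70400 lbf

With equal pressure on both faces, forces on the annular region cancel; the net push is pressure × rod cross-section.
Rod cross-section A_rod = π/4 × (4.57 in)² = 16.40 in^2
F = P × A_rod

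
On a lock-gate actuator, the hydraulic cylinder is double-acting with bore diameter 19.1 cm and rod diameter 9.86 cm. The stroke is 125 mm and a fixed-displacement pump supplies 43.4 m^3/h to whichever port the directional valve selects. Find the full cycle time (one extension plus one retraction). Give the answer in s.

t ≈ 0.515 s

Cap-side area A_cap = π/4 × (19.1 cm)² = 286.5 cm^2
Rod-side annular area A_ann = π/4 × (19.1² − 9.86²) = 210.2 cm^2
t_ext = A_cap·L/Q = 0.2971 s
t_ret = A_ann·L/Q = 0.2179 s
t_cycle = t_ext + t_ret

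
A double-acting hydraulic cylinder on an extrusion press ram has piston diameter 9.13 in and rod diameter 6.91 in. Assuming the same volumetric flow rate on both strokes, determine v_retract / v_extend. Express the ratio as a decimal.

v_ret/v_ext ≈ 2.34

Cap-side area A_cap = π/4 × (9.13 in)² = 65.47 in^2
Rod-side annular area A_ann = π/4 × (9.13² − 6.91²) = 27.97 in^2
For equal Q, v ∝ 1/A, so v_ret/v_ext = A_cap/A_ann.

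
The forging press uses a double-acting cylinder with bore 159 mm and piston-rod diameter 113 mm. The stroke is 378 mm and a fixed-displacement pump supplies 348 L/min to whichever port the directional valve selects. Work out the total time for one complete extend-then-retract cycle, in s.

t ≈ 1.93 s

Cap-side area A_cap = π/4 × (159 mm)² = 19860 mm^2
Rod-side annular area A_ann = π/4 × (159² − 113²) = 9827 mm^2
t_ext = A_cap·L/Q = 1.294 s
t_ret = A_ann·L/Q = 0.6404 s
t_cycle = t_ext + t_ret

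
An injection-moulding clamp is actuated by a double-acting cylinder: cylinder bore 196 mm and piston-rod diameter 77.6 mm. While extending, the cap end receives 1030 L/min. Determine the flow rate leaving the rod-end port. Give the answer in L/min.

Cap-side area A_cap = π/4 × (196 mm)² = 30170 mm^2
Rod-side annular area A_ann = π/4 × (196² − 77.6²) = 25440 mm^2
Piston speed v = Q_in/A_cap; rod-end outflow Q_out = v × A_ann = Q_in × A_ann/A_cap.

Q_out ≈ 869 L/min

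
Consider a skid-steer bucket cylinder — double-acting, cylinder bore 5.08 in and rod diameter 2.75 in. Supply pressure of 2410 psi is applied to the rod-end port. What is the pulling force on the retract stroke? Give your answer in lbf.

Rod-side annular area A_ann = π/4 × (5.08² − 2.75²) = 14.33 in^2
On retraction the pressure acts on the annular area (bore minus rod).
F = P × A_ann

F ≈ 34500 lbf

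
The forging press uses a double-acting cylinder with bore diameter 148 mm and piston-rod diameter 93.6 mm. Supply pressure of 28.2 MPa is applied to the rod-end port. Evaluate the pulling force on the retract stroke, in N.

Rod-side annular area A_ann = π/4 × (148² − 93.6²) = 10320 mm^2
On retraction the pressure acts on the annular area (bore minus rod).
F = P × A_ann

F ≈ 2.91e5 N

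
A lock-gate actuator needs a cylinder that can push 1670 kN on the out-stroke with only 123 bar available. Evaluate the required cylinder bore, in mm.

Extension force acts on the full piston face: F = P × (π/4)D².
D = √(4F / (πP)) = √(4 × 1670 kN / (π × 123 bar))

D ≈ 416 mm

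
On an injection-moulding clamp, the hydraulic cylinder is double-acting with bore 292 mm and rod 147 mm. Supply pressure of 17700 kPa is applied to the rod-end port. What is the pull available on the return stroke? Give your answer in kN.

F ≈ 885 kN

Rod-side annular area A_ann = π/4 × (292² − 147²) = 49990 mm^2
On retraction the pressure acts on the annular area (bore minus rod).
F = P × A_ann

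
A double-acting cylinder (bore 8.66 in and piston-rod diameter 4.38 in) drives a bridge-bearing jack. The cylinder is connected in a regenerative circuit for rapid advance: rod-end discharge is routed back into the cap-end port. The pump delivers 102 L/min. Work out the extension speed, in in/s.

In regeneration the rod-end outflow joins the pump flow into the cap end, so the net volume the pump must supply per unit advance equals the rod cross-section area.
Rod cross-section A_rod = π/4 × (4.38 in)² = 15.07 in^2
v = Q_pump / A_rod

v ≈ 6.89 in/s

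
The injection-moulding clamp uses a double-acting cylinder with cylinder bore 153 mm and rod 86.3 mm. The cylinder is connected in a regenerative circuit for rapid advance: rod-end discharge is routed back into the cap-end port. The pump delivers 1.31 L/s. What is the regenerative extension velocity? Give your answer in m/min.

v ≈ 13.4 m/min

In regeneration the rod-end outflow joins the pump flow into the cap end, so the net volume the pump must supply per unit advance equals the rod cross-section area.
Rod cross-section A_rod = π/4 × (86.3 mm)² = 5849 mm^2
v = Q_pump / A_rod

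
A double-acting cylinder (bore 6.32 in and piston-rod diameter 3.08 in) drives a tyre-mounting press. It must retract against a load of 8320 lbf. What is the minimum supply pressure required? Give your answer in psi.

P ≈ 348 psi

Rod-side annular area A_ann = π/4 × (6.32² − 3.08²) = 23.92 in^2
Retraction: pressure acts on the annular area.
P = F / A = 8320 lbf / A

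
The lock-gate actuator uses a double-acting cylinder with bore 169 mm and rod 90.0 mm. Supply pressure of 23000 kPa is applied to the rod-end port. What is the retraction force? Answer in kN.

Rod-side annular area A_ann = π/4 × (169² − 90.0²) = 16070 mm^2
On retraction the pressure acts on the annular area (bore minus rod).
F = P × A_ann

F ≈ 370 kN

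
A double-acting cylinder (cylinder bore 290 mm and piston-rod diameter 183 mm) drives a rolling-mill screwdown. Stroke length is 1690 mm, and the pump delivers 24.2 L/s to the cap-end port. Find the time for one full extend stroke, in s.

t ≈ 4.61 s

Cap-side area A_cap = π/4 × (290 mm)² = 66050 mm^2
Swept volume V = A × L; t = V / Q = A·L / Q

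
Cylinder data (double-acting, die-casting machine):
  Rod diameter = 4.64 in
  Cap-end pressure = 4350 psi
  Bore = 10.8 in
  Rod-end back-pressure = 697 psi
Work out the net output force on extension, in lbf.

Cap-side area A_cap = π/4 × (10.8 in)² = 91.61 in^2
Rod-side annular area A_ann = π/4 × (10.8² − 4.64²) = 74.70 in^2
Net thrust = P_cap·A_cap − P_rod·A_ann = 3.985e5 lbf − 52070 lbf

F ≈ 3.46e5 lbf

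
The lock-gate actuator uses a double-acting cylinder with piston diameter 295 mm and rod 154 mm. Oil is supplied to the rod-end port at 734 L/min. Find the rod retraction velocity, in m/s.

v ≈ 0.246 m/s

Rod-side annular area A_ann = π/4 × (295² − 154²) = 49720 mm^2
Flow into the rod-end port fills the annular volume.
v = Q / A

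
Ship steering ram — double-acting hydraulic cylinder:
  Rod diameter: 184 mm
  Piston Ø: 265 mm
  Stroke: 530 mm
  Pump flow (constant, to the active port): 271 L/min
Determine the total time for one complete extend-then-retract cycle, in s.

t ≈ 9.82 s

Cap-side area A_cap = π/4 × (265 mm)² = 55150 mm^2
Rod-side annular area A_ann = π/4 × (265² − 184²) = 28560 mm^2
t_ext = A_cap·L/Q = 6.472 s
t_ret = A_ann·L/Q = 3.352 s
t_cycle = t_ext + t_ret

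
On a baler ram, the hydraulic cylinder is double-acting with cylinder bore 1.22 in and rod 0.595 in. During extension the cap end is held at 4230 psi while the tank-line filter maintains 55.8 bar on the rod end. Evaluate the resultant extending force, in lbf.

Cap-side area A_cap = π/4 × (1.22 in)² = 1.169 in^2
Rod-side annular area A_ann = π/4 × (1.22² − 0.595²) = 0.8909 in^2
Net thrust = P_cap·A_cap − P_rod·A_ann = 4945 lbf − 721.0 lbf

F ≈ 4220 lbf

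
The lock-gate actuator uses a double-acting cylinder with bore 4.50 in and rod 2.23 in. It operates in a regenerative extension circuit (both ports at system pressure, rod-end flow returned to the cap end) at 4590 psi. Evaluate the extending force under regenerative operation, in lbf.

With equal pressure on both faces, forces on the annular region cancel; the net push is pressure × rod cross-section.
Rod cross-section A_rod = π/4 × (2.23 in)² = 3.906 in^2
F = P × A_rod

F ≈ 17900 lbf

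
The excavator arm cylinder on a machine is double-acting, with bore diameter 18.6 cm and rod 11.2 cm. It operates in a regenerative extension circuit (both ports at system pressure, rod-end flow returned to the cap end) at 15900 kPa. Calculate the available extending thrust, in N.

With equal pressure on both faces, forces on the annular region cancel; the net push is pressure × rod cross-section.
Rod cross-section A_rod = π/4 × (11.2 cm)² = 98.52 cm^2
F = P × A_rod

F ≈ 1.57e5 N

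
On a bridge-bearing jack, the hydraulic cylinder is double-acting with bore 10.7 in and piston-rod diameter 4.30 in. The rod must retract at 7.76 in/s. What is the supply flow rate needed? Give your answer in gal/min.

Rod-side annular area A_ann = π/4 × (10.7² − 4.30²) = 75.40 in^2
Q = A × v

Q ≈ 152 gal/min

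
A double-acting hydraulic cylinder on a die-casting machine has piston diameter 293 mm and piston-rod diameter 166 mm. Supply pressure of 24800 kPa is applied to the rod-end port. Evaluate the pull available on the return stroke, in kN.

F ≈ 1140 kN

Rod-side annular area A_ann = π/4 × (293² − 166²) = 45780 mm^2
On retraction the pressure acts on the annular area (bore minus rod).
F = P × A_ann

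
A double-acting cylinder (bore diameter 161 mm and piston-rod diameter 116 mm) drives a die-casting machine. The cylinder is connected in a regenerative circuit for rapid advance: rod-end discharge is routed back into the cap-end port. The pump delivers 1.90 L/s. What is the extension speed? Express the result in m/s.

In regeneration the rod-end outflow joins the pump flow into the cap end, so the net volume the pump must supply per unit advance equals the rod cross-section area.
Rod cross-section A_rod = π/4 × (116 mm)² = 10570 mm^2
v = Q_pump / A_rod

v ≈ 0.180 m/s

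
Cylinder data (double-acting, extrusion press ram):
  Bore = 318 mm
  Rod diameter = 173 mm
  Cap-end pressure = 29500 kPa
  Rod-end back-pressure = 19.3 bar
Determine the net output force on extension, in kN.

Cap-side area A_cap = π/4 × (318 mm)² = 79420 mm^2
Rod-side annular area A_ann = π/4 × (318² − 173²) = 55920 mm^2
Net thrust = P_cap·A_cap − P_rod·A_ann = 2343 kN − 107.9 kN

F ≈ 2240 kN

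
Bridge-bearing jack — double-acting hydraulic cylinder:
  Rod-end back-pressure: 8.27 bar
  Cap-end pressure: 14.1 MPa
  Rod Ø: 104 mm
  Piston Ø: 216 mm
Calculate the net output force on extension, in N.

Cap-side area A_cap = π/4 × (216 mm)² = 36640 mm^2
Rod-side annular area A_ann = π/4 × (216² − 104²) = 28150 mm^2
Net thrust = P_cap·A_cap − P_rod·A_ann = 5.167e5 N − 23280 N

F ≈ 4.93e5 N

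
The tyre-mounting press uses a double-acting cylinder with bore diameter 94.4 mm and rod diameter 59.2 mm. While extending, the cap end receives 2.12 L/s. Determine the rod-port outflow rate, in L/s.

Q_out ≈ 1.29 L/s

Cap-side area A_cap = π/4 × (94.4 mm)² = 6999 mm^2
Rod-side annular area A_ann = π/4 × (94.4² − 59.2²) = 4246 mm^2
Piston speed v = Q_in/A_cap; rod-end outflow Q_out = v × A_ann = Q_in × A_ann/A_cap.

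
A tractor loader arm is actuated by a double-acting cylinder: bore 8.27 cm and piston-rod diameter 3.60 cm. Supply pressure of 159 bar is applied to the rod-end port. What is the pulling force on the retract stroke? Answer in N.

F ≈ 69200 N

Rod-side annular area A_ann = π/4 × (8.27² − 3.60²) = 43.54 cm^2
On retraction the pressure acts on the annular area (bore minus rod).
F = P × A_ann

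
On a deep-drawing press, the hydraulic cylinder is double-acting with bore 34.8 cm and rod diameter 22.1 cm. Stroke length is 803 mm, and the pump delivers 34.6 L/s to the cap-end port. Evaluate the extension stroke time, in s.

Cap-side area A_cap = π/4 × (34.8 cm)² = 951.1 cm^2
Swept volume V = A × L; t = V / Q = A·L / Q

t ≈ 2.21 s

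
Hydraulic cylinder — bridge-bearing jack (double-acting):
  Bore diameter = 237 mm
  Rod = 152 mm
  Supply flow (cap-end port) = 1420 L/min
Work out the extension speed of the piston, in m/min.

v ≈ 32.2 m/min

Cap-side area A_cap = π/4 × (237 mm)² = 44120 mm^2
v = Q / A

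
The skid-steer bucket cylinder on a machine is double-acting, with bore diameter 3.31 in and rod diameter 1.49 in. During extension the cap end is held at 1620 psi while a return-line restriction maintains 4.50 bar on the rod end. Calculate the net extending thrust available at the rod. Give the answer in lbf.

Cap-side area A_cap = π/4 × (3.31 in)² = 8.605 in^2
Rod-side annular area A_ann = π/4 × (3.31² − 1.49²) = 6.861 in^2
Net thrust = P_cap·A_cap − P_rod·A_ann = 13940 lbf − 447.8 lbf

F ≈ 13500 lbf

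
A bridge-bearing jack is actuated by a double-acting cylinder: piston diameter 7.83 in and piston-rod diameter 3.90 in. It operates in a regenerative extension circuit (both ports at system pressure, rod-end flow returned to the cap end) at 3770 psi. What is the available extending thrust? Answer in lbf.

With equal pressure on both faces, forces on the annular region cancel; the net push is pressure × rod cross-section.
Rod cross-section A_rod = π/4 × (3.90 in)² = 11.95 in^2
F = P × A_rod

F ≈ 45000 lbf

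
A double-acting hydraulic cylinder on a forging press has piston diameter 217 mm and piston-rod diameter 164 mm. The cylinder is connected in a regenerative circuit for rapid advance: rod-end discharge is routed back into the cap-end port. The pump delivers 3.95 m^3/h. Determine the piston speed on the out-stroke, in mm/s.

v ≈ 51.9 mm/s

In regeneration the rod-end outflow joins the pump flow into the cap end, so the net volume the pump must supply per unit advance equals the rod cross-section area.
Rod cross-section A_rod = π/4 × (164 mm)² = 21120 mm^2
v = Q_pump / A_rod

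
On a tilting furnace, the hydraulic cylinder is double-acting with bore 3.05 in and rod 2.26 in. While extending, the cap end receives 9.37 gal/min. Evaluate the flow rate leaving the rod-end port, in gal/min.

Q_out ≈ 4.23 gal/min

Cap-side area A_cap = π/4 × (3.05 in)² = 7.306 in^2
Rod-side annular area A_ann = π/4 × (3.05² − 2.26²) = 3.295 in^2
Piston speed v = Q_in/A_cap; rod-end outflow Q_out = v × A_ann = Q_in × A_ann/A_cap.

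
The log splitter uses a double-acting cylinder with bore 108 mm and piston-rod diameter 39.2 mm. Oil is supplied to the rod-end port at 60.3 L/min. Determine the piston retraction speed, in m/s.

Rod-side annular area A_ann = π/4 × (108² − 39.2²) = 7954 mm^2
Flow into the rod-end port fills the annular volume.
v = Q / A

v ≈ 0.126 m/s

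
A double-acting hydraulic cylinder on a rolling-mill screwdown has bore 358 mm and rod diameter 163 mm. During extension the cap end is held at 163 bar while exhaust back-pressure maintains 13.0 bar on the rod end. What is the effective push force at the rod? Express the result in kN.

Cap-side area A_cap = π/4 × (358 mm)² = 1.007e5 mm^2
Rod-side annular area A_ann = π/4 × (358² − 163²) = 79790 mm^2
Net thrust = P_cap·A_cap − P_rod·A_ann = 1641 kN − 103.7 kN

F ≈ 1540 kN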